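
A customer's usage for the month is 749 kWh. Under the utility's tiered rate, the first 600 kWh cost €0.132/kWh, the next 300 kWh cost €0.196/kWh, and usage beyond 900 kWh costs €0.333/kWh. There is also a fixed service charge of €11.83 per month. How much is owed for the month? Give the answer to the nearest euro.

First 600 kWh × €0.132 = €79.20
Next 149 kWh × €0.196 = €29.20
Remaining tier: 0 kWh (not reached)
Energy charge = €108.40; + service €11.83 = €120.23 ≈ €120

€120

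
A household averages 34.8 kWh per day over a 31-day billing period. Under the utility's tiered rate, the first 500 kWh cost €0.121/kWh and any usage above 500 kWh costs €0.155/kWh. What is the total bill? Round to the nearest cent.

€150.21

Usage = 34.8 kWh/day × 31 days = 1078.8 kWh
First 500 kWh × €0.121 = €60.50
Remaining 578.8 kWh × €0.155 = €89.71
Total = €150.21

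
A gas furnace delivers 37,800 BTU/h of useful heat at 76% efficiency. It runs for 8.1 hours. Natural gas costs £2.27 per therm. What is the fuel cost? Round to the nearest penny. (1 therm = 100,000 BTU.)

£9.15

Heat delivered = 37,800 BTU/h × 8.1 h = 306,180 BTU
Gas input = 306,180 / 0.76 = 402,868 BTU
= 402,868 / 100,000 = 4.029 therm
Cost = 4.029 × £2.27/therm = £9.15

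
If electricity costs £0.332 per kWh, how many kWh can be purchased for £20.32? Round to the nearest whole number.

61 kWh

£20.32 / £0.332 per kWh = 61.2 kWh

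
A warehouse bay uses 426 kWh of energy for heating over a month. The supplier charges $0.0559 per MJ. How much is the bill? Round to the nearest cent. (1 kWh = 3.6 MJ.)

426 kWh × (3.6 MJ/kWh) = 1,534 MJ
Cost = 1,534 MJ × $0.0559/MJ = $85.73

$85.73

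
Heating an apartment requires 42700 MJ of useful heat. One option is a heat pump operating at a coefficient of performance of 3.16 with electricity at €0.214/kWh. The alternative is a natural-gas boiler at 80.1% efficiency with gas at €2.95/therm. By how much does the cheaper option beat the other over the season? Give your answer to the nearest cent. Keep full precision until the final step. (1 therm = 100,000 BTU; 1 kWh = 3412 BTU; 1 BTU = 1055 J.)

€687.28

Heat load = 42700 MJ = 42,700,000,000 J / 1055 = 40,473,934 BTU
Gas: input = 40,473,934 / 0.801 = 50,529,255 BTU = 505.3 therm → 505.3 × €2.95 = €1,490.61
Heat pump: 40,473,934 BTU / 3412 = 11,860 kWh heat; / 3.16 = 3,754 kWh in → × €0.214 = €803.33
Difference = |€1,490.61 − €803.33| = €687.28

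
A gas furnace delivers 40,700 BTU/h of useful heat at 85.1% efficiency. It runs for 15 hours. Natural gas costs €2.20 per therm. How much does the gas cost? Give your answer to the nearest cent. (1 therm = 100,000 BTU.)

Heat delivered = 40,700 BTU/h × 15 h = 610,500 BTU
Gas input = 610,500 / 0.851 = 717,391 BTU
= 717,391 / 100,000 = 7.174 therm
Cost = 7.174 × €2.20/therm = €15.78

€15.78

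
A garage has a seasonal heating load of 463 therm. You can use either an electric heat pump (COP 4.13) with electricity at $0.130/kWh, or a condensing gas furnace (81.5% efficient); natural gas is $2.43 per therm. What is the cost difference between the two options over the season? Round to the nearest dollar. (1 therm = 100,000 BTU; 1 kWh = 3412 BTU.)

$953

Heat load = 463 therm × 100,000 = 46,300,000 BTU
Gas: input = 46,300,000 / 0.815 = 56,809,816 BTU = 568.1 therm → 568.1 × $2.43 = $1,380.48
Heat pump: 46,300,000 BTU / 3412 = 13,570 kWh heat; / 4.13 = 3,286 kWh in → × $0.130 = $427.14
Difference = |$1,380.48 − $427.14| = $953.34 ≈ $953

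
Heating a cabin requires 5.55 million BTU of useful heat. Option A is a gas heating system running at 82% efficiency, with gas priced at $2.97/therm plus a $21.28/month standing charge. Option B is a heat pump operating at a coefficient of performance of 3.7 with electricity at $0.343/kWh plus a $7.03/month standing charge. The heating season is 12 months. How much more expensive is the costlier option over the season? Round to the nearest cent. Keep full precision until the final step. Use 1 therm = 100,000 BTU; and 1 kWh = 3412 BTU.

Heat load = 5.55 × 10⁶ BTU = 5,550,000 BTU
Gas: input = 5,550,000 / 0.82 = 6,768,293 BTU = 67.68 therm → 67.68 × $2.97 = $201.02; + 12 × $21.28 standing = $456.38
Heat pump: 5,550,000 BTU / 3412 = 1,627 kWh heat; / 3.7 = 439.6 kWh in → × $0.343 = $150.79; + 12 × $7.03 standing = $235.15
Difference = |$456.38 − $235.15| = $221.23

$221.23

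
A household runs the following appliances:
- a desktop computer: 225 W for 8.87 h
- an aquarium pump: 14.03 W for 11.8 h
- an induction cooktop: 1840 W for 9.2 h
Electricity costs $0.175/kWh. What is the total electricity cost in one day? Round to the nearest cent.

$3.34

desktop computer: 225 W × 8.87 h = 1,996 Wh = 1.996 kWh
aquarium pump: 14.03 W × 11.8 h = 166 Wh = 0.1656 kWh
induction cooktop: 1840 W × 9.2 h = 16,928 Wh = 16.93 kWh
Total energy = 1.996 + 0.1656 + 16.93 = 19.09 kWh
Cost = 19.09 kWh × $0.175 = $3.34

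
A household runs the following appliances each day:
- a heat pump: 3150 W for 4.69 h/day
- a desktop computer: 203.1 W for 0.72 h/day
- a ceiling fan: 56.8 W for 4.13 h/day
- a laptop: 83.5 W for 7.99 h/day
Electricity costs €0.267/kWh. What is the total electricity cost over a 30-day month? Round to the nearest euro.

€127

heat pump: 3150 W × 4.69 h × 30 d = 443,205 Wh = 443.2 kWh
desktop computer: 203.1 W × 0.72 h × 30 d = 4,387 Wh = 4.387 kWh
ceiling fan: 56.8 W × 4.13 h × 30 d = 7,038 Wh = 7.038 kWh
laptop: 83.5 W × 7.99 h × 30 d = 20,015 Wh = 20.01 kWh
Total energy = 443.2 + 4.387 + 7.038 + 20.01 = 474.6 kWh
Cost = 474.6 kWh × €0.267 = €126.73 ≈ €127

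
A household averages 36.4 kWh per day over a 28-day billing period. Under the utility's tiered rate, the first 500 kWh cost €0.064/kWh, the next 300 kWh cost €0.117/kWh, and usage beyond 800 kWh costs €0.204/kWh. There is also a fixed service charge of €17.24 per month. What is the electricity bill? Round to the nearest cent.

Usage = 36.4 kWh/day × 28 days = 1019.2 kWh
First 500 kWh × €0.064 = €32.00
Next 300 kWh × €0.117 = €35.10
Remaining 219.2 kWh × €0.204 = €44.72
Energy charge = €111.82; + service €17.24 = €129.06

€129.06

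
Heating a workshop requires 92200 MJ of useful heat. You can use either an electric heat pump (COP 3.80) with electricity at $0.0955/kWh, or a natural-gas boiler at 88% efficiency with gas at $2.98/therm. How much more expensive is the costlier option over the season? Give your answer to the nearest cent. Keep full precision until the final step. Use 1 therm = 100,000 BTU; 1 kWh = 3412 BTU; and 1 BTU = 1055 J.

$2315.75

Heat load = 92200 MJ = 92,200,000,000 J / 1055 = 87,393,365 BTU
Gas: input = 87,393,365 / 0.880 = 99,310,642 BTU = 993.1 therm → 993.1 × $2.98 = $2,959.46
Heat pump: 87,393,365 BTU / 3412 = 25,610 kWh heat; / 3.80 = 6,740 kWh in → × $0.0955 = $643.71
Difference = |$2,959.46 − $643.71| = $2,315.75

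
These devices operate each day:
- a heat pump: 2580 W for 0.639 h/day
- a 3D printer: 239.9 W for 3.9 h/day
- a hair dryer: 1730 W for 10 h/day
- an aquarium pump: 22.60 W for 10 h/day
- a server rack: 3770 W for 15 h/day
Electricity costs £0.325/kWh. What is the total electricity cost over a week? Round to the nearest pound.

heat pump: 2580 W × 0.639 h × 7 d = 11,540 Wh = 11.54 kWh
3D printer: 239.9 W × 3.9 h × 7 d = 6,549 Wh = 6.549 kWh
hair dryer: 1730 W × 10 h × 7 d = 121,100 Wh = 121.1 kWh
aquarium pump: 22.60 W × 10 h × 7 d = 1,582 Wh = 1.582 kWh
server rack: 3770 W × 15 h × 7 d = 395,850 Wh = 395.9 kWh
Total energy = 11.54 + 6.549 + 121.1 + 1.582 + 395.9 = 536.6 kWh
Cost = 536.6 kWh × £0.325 = £174.40 ≈ £174

£174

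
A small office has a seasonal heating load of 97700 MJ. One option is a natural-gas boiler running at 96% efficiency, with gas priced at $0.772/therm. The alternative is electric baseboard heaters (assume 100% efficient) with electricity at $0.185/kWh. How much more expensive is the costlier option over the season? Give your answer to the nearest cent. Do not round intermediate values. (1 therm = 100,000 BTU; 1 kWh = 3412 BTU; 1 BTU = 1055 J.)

Heat load = 97700 MJ = 97,700,000,000 J / 1055 = 92,606,635 BTU
Gas: input = 92,606,635 / 0.96 = 96,465,245 BTU = 964.7 therm → 964.7 × $0.772 = $744.71
Electric: 92,606,635 BTU / 3412 = 27,140 kWh → × $0.185 = $5,021.17
Difference = |$744.71 − $5,021.17| = $4,276.46

$4276.46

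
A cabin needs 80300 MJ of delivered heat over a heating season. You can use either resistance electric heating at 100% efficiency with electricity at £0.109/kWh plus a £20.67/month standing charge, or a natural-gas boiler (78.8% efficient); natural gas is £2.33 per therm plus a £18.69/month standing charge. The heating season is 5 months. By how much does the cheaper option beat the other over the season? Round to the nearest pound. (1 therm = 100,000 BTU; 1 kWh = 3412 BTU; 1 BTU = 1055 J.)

Heat load = 80300 MJ = 80,300,000,000 J / 1055 = 76,113,744 BTU
Gas: input = 76,113,744 / 0.788 = 96,591,046 BTU = 965.9 therm → 965.9 × £2.33 = £2,250.57; + 5 × £18.69 standing = £2,344.02
Electric: 76,113,744 BTU / 3412 = 22,310 kWh → × £0.109 = £2,431.54; + 5 × £20.67 standing = £2,534.89
Difference = |£2,344.02 − £2,534.89| = £190.86 ≈ £191

£191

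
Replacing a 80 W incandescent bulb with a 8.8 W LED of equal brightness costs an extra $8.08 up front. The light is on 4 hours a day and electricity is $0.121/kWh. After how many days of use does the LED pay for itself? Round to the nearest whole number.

234 days

Power saved = 80 − 8.8 = 71.2 W
Daily energy saved = 71.2 W × 4 h = 284.8 Wh = 0.2848 kWh
Daily savings = 0.2848 × $0.121 = $0.0345
Payback = $8.08 / $0.0345 per day = 234.5 days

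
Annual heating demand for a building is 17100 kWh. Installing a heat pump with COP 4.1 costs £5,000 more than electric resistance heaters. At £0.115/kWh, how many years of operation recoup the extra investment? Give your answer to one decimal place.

3.4 years

Resistance: 17100 kWh × £0.115 = £1,966.50/yr
Heat pump: 17100 / 4.1 = 4171 kWh in → × £0.115 = £479.63/yr
Annual savings = £1,486.87
Payback = £5,000 / £1,486.87 = 3.36 years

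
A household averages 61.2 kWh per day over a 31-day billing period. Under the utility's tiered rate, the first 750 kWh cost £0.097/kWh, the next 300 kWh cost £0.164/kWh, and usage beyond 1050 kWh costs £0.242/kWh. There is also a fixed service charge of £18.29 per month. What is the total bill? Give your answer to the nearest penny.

Usage = 61.2 kWh/day × 31 days = 1897.2 kWh
First 750 kWh × £0.097 = £72.75
Next 300 kWh × £0.164 = £49.20
Remaining 847.2 kWh × £0.242 = £205.02
Energy charge = £326.97; + service £18.29 = £345.26

£345.26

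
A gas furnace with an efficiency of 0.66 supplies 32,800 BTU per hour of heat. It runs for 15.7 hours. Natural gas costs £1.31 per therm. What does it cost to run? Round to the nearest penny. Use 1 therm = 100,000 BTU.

Heat delivered = 32,800 BTU/h × 15.7 h = 514,960 BTU
Gas input = 514,960 / 0.66 = 780,242 BTU
= 780,242 / 100,000 = 7.802 therm
Cost = 7.802 × £1.31/therm = £10.22

£10.22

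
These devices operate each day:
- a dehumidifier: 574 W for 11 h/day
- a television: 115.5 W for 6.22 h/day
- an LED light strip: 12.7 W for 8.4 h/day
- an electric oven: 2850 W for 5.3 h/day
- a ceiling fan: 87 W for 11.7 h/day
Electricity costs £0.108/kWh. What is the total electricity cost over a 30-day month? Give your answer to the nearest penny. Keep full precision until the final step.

£75.37

dehumidifier: 574 W × 11 h × 30 d = 189,420 Wh = 189.4 kWh
television: 115.5 W × 6.22 h × 30 d = 21,552 Wh = 21.55 kWh
LED light strip: 12.7 W × 8.4 h × 30 d = 3,200 Wh = 3.2 kWh
electric oven: 2850 W × 5.3 h × 30 d = 453,150 Wh = 453.1 kWh
ceiling fan: 87 W × 11.7 h × 30 d = 30,537 Wh = 30.54 kWh
Total energy = 189.4 + 21.55 + 3.2 + 453.1 + 30.54 = 697.9 kWh
Cost = 697.9 kWh × £0.108 = £75.37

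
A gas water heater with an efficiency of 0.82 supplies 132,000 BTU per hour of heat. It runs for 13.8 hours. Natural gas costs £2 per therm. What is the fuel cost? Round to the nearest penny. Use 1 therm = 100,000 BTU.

£44.43

Heat delivered = 132,000 BTU/h × 13.8 h = 1,821,600 BTU
Gas input = 1,821,600 / 0.82 = 2,221,463 BTU
= 2,221,463 / 100,000 = 22.21 therm
Cost = 22.21 × £2/therm = £44.43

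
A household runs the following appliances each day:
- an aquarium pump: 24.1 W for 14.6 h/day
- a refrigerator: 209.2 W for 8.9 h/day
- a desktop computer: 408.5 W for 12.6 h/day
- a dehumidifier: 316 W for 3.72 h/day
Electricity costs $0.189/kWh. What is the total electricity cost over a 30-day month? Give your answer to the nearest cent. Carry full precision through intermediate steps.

$48.40

aquarium pump: 24.1 W × 14.6 h × 30 d = 10,556 Wh = 10.56 kWh
refrigerator: 209.2 W × 8.9 h × 30 d = 55,856 Wh = 55.86 kWh
desktop computer: 408.5 W × 12.6 h × 30 d = 154,413 Wh = 154.4 kWh
dehumidifier: 316 W × 3.72 h × 30 d = 35,266 Wh = 35.27 kWh
Total energy = 10.56 + 55.86 + 154.4 + 35.27 = 256.1 kWh
Cost = 256.1 kWh × $0.189 = $48.40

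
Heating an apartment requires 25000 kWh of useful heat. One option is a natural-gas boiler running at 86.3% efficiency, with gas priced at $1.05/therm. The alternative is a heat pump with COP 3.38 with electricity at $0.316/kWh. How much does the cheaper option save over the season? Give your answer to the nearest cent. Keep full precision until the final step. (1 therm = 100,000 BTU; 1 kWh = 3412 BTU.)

Heat load = 25000 kWh × 3412 = 85,300,000 BTU
Gas: input = 85,300,000 / 0.863 = 98,841,251 BTU = 988.4 therm → 988.4 × $1.05 = $1,037.83
Heat pump: 85,300,000 BTU / 3412 = 25,000 kWh heat; / 3.38 = 7,396 kWh in → × $0.316 = $2,337.28
Difference = |$1,037.83 − $2,337.28| = $1,299.44

$1299.44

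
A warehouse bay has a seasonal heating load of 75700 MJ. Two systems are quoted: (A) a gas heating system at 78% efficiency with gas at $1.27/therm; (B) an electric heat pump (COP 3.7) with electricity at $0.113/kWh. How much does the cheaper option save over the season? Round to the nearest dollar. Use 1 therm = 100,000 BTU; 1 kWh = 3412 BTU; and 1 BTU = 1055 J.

Heat load = 75700 MJ = 75,700,000,000 J / 1055 = 71,753,555 BTU
Gas: input = 71,753,555 / 0.78 = 91,991,737 BTU = 919.9 therm → 919.9 × $1.27 = $1,168.30
Heat pump: 71,753,555 BTU / 3412 = 21,030 kWh heat; / 3.7 = 5,684 kWh in → × $0.113 = $642.26
Difference = |$1,168.30 − $642.26| = $526.03 ≈ $526

$526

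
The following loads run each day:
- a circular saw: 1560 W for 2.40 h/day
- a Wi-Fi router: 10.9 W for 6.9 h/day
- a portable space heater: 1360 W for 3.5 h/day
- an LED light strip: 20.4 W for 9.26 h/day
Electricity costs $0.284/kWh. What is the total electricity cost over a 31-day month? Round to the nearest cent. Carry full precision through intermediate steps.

circular saw: 1560 W × 2.40 h × 31 d = 116,064 Wh = 116.1 kWh
Wi-Fi router: 10.9 W × 6.9 h × 31 d = 2,332 Wh = 2.332 kWh
portable space heater: 1360 W × 3.5 h × 31 d = 147,560 Wh = 147.6 kWh
LED light strip: 20.4 W × 9.26 h × 31 d = 5,856 Wh = 5.856 kWh
Total energy = 116.1 + 2.332 + 147.6 + 5.856 = 271.8 kWh
Cost = 271.8 kWh × $0.284 = $77.19

$77.19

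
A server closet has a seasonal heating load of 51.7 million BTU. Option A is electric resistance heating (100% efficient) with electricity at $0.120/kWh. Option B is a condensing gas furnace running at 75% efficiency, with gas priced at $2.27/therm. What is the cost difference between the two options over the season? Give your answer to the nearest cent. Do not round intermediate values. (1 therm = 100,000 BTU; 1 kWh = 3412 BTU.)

Heat load = 51.7 × 10⁶ BTU = 51,700,000 BTU
Gas: input = 51,700,000 / 0.75 = 68,933,333 BTU = 689.3 therm → 689.3 × $2.27 = $1,564.79
Electric: 51,700,000 BTU / 3412 = 15,150 kWh → × $0.120 = $1,818.29
Difference = |$1,564.79 − $1,818.29| = $253.50

$253.50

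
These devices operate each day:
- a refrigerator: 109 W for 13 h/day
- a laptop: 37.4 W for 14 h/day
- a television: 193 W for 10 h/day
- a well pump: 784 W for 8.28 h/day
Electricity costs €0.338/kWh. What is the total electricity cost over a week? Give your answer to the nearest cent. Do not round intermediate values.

€24.52

refrigerator: 109 W × 13 h × 7 d = 9,919 Wh = 9.919 kWh
laptop: 37.4 W × 14 h × 7 d = 3,665 Wh = 3.665 kWh
television: 193 W × 10 h × 7 d = 13,510 Wh = 13.51 kWh
well pump: 784 W × 8.28 h × 7 d = 45,441 Wh = 45.44 kWh
Total energy = 9.919 + 3.665 + 13.51 + 45.44 = 72.53 kWh
Cost = 72.53 kWh × €0.338 = €24.52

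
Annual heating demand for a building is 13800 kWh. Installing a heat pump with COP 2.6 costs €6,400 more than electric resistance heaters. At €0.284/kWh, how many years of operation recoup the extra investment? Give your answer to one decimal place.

2.7 years

Resistance: 13800 kWh × €0.284 = €3,919.20/yr
Heat pump: 13800 / 2.6 = 5308 kWh in → × €0.284 = €1,507.38/yr
Annual savings = €2,411.82
Payback = €6,400 / €2,411.82 = 2.65 years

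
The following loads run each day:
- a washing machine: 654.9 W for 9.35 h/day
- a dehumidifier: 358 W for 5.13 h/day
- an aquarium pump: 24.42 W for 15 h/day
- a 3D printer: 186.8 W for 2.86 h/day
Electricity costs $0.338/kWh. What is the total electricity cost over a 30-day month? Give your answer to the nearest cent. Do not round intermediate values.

washing machine: 654.9 W × 9.35 h × 30 d = 183,699 Wh = 183.7 kWh
dehumidifier: 358 W × 5.13 h × 30 d = 55,096 Wh = 55.1 kWh
aquarium pump: 24.42 W × 15 h × 30 d = 10,989 Wh = 10.99 kWh
3D printer: 186.8 W × 2.86 h × 30 d = 16,027 Wh = 16.03 kWh
Total energy = 183.7 + 55.1 + 10.99 + 16.03 = 265.8 kWh
Cost = 265.8 kWh × $0.338 = $89.84

$89.84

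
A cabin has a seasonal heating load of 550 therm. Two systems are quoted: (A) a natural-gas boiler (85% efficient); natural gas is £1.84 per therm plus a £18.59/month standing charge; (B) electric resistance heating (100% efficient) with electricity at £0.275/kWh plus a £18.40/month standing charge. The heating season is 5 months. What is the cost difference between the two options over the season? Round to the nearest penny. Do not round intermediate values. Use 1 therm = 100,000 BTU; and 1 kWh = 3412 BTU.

Heat load = 550 therm × 100,000 = 55,000,000 BTU
Gas: input = 55,000,000 / 0.85 = 64,705,882 BTU = 647.1 therm → 647.1 × £1.84 = £1,190.59; + 5 × £18.59 standing = £1,283.54
Electric: 55,000,000 BTU / 3412 = 16,120 kWh → × £0.275 = £4,432.88; + 5 × £18.40 standing = £4,524.88
Difference = |£1,283.54 − £4,524.88| = £3,241.35

£3241.35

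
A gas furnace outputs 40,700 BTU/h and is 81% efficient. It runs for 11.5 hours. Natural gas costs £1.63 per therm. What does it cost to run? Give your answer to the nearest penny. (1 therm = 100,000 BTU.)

Heat delivered = 40,700 BTU/h × 11.5 h = 468,050 BTU
Gas input = 468,050 / 0.81 = 577,840 BTU
= 577,840 / 100,000 = 5.778 therm
Cost = 5.778 × £1.63/therm = £9.42

£9.42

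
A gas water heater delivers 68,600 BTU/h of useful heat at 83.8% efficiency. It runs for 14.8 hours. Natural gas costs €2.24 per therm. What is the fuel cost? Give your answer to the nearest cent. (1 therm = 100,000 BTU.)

Heat delivered = 68,600 BTU/h × 14.8 h = 1,015,280 BTU
Gas input = 1,015,280 / 0.838 = 1,211,551 BTU
= 1,211,551 / 100,000 = 12.12 therm
Cost = 12.12 × €2.24/therm = €27.14

€27.14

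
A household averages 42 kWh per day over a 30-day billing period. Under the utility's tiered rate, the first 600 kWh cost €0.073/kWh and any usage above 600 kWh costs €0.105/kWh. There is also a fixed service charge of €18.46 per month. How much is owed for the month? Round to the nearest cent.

Usage = 42 kWh/day × 30 days = 1260 kWh
First 600 kWh × €0.073 = €43.80
Remaining 660 kWh × €0.105 = €69.30
Energy charge = €113.10; + service €18.46 = €131.56

€131.56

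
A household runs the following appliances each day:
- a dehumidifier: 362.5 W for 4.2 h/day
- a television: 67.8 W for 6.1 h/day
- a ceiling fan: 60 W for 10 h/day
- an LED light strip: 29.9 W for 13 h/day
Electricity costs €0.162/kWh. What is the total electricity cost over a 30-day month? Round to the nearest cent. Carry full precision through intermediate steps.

dehumidifier: 362.5 W × 4.2 h × 30 d = 45,675 Wh = 45.67 kWh
television: 67.8 W × 6.1 h × 30 d = 12,407 Wh = 12.41 kWh
ceiling fan: 60 W × 10 h × 30 d = 18,000 Wh = 18 kWh
LED light strip: 29.9 W × 13 h × 30 d = 11,661 Wh = 11.66 kWh
Total energy = 45.67 + 12.41 + 18 + 11.66 = 87.74 kWh
Cost = 87.74 kWh × €0.162 = €14.21

€14.21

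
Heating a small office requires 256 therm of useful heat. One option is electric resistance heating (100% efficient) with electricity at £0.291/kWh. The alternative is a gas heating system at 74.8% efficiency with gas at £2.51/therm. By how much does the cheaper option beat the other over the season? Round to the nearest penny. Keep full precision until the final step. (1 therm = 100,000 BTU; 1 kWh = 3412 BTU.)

Heat load = 256 therm × 100,000 = 25,600,000 BTU
Gas: input = 25,600,000 / 0.748 = 34,224,599 BTU = 342.2 therm → 342.2 × £2.51 = £859.04
Electric: 25,600,000 BTU / 3412 = 7,503 kWh → × £0.291 = £2,183.35
Difference = |£859.04 − £2,183.35| = £1,324.32

£1324.32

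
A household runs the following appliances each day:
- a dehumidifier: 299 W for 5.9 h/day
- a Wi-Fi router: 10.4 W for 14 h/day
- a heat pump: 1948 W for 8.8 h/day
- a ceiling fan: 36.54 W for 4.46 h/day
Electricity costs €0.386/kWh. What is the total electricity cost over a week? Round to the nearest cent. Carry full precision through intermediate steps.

€51.92

dehumidifier: 299 W × 5.9 h × 7 d = 12,349 Wh = 12.35 kWh
Wi-Fi router: 10.4 W × 14 h × 7 d = 1,019 Wh = 1.019 kWh
heat pump: 1948 W × 8.8 h × 7 d = 119,997 Wh = 120 kWh
ceiling fan: 36.54 W × 4.46 h × 7 d = 1,141 Wh = 1.141 kWh
Total energy = 12.35 + 1.019 + 120 + 1.141 = 134.5 kWh
Cost = 134.5 kWh × €0.386 = €51.92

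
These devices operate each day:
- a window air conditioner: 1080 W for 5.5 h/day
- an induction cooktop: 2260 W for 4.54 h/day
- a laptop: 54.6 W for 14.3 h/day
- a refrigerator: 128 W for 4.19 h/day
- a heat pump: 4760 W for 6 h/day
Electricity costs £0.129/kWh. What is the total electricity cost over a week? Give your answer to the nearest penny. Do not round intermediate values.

window air conditioner: 1080 W × 5.5 h × 7 d = 41,580 Wh = 41.58 kWh
induction cooktop: 2260 W × 4.54 h × 7 d = 71,823 Wh = 71.82 kWh
laptop: 54.6 W × 14.3 h × 7 d = 5,465 Wh = 5.465 kWh
refrigerator: 128 W × 4.19 h × 7 d = 3,754 Wh = 3.754 kWh
heat pump: 4760 W × 6 h × 7 d = 199,920 Wh = 199.9 kWh
Total energy = 41.58 + 71.82 + 5.465 + 3.754 + 199.9 = 322.5 kWh
Cost = 322.5 kWh × £0.129 = £41.61

£41.61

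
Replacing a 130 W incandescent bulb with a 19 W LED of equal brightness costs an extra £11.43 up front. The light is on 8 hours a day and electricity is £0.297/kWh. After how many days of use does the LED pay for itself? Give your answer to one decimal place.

43.3 days

Power saved = 130 − 19 = 111 W
Daily energy saved = 111 W × 8 h = 888 Wh = 0.888 kWh
Daily savings = 0.888 × £0.297 = £0.2637
Payback = £11.43 / £0.2637 per day = 43.34 days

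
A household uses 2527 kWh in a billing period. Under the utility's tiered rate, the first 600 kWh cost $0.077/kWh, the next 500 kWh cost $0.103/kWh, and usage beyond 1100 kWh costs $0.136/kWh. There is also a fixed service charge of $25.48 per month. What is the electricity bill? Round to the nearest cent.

$317.25

First 600 kWh × $0.077 = $46.20
Next 500 kWh × $0.103 = $51.50
Remaining 1427 kWh × $0.136 = $194.07
Energy charge = $291.77; + service $25.48 = $317.25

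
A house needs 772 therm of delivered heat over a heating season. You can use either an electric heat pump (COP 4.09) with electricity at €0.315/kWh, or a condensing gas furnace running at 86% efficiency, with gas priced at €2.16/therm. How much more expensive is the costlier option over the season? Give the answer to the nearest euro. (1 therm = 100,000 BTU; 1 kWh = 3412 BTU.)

€196

Heat load = 772 therm × 100,000 = 77,200,000 BTU
Gas: input = 77,200,000 / 0.86 = 89,767,442 BTU = 897.7 therm → 897.7 × €2.16 = €1,938.98
Heat pump: 77,200,000 BTU / 3412 = 22,630 kWh heat; / 4.09 = 5,532 kWh in → × €0.315 = €1,742.59
Difference = |€1,938.98 − €1,742.59| = €196.39 ≈ €196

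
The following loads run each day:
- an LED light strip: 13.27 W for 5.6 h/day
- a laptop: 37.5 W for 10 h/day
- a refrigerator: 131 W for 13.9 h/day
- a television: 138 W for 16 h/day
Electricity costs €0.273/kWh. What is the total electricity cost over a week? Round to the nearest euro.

LED light strip: 13.27 W × 5.6 h × 7 d = 520 Wh = 0.5202 kWh
laptop: 37.5 W × 10 h × 7 d = 2,625 Wh = 2.625 kWh
refrigerator: 131 W × 13.9 h × 7 d = 12,746 Wh = 12.75 kWh
television: 138 W × 16 h × 7 d = 15,456 Wh = 15.46 kWh
Total energy = 0.5202 + 2.625 + 12.75 + 15.46 = 31.35 kWh
Cost = 31.35 kWh × €0.273 = €8.56 ≈ €9

€9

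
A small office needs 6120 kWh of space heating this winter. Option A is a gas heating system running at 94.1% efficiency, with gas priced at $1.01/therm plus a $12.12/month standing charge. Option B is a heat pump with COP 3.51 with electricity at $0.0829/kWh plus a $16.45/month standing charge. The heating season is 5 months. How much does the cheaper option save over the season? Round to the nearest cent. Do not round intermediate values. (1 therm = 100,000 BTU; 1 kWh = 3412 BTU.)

$57.93

Heat load = 6120 kWh × 3412 = 20,881,440 BTU
Gas: input = 20,881,440 / 0.941 = 22,190,691 BTU = 221.9 therm → 221.9 × $1.01 = $224.13; + 5 × $12.12 standing = $284.73
Heat pump: 20,881,440 BTU / 3412 = 6,120 kWh heat; / 3.51 = 1,744 kWh in → × $0.0829 = $144.54; + 5 × $16.45 standing = $226.79
Difference = |$284.73 − $226.79| = $57.93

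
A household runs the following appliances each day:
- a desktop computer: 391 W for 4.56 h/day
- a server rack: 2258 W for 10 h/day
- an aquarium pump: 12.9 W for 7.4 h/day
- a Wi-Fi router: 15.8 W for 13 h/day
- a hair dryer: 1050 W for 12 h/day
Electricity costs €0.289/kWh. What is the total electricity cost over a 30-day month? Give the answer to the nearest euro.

€323

desktop computer: 391 W × 4.56 h × 30 d = 53,489 Wh = 53.49 kWh
server rack: 2258 W × 10 h × 30 d = 677,400 Wh = 677.4 kWh
aquarium pump: 12.9 W × 7.4 h × 30 d = 2,864 Wh = 2.864 kWh
Wi-Fi router: 15.8 W × 13 h × 30 d = 6,162 Wh = 6.162 kWh
hair dryer: 1050 W × 12 h × 30 d = 378,000 Wh = 378 kWh
Total energy = 53.49 + 677.4 + 2.864 + 6.162 + 378 = 1,118 kWh
Cost = 1,118 kWh × €0.289 = €323.08 ≈ €323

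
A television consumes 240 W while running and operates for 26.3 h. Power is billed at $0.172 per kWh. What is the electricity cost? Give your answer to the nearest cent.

$1.09

Energy = 240 W × 26.3 h = 6,312 Wh = 6.312 kWh
Cost = 6.312 kWh × $0.172/kWh = $1.09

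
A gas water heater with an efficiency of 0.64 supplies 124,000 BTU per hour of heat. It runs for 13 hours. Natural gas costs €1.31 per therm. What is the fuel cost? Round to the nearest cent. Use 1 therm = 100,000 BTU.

€33.00

Heat delivered = 124,000 BTU/h × 13 h = 1,612,000 BTU
Gas input = 1,612,000 / 0.64 = 2,518,750 BTU
= 2,518,750 / 100,000 = 25.19 therm
Cost = 25.19 × €1.31/therm = €33.00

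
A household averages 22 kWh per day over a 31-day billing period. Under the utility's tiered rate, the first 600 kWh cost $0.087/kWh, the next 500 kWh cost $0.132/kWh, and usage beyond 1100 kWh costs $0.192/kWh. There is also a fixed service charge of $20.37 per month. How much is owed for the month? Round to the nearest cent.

$83.39

Usage = 22 kWh/day × 31 days = 682 kWh
First 600 kWh × $0.087 = $52.20
Next 82 kWh × $0.132 = $10.82
Remaining tier: 0 kWh (not reached)
Energy charge = $63.02; + service $20.37 = $83.39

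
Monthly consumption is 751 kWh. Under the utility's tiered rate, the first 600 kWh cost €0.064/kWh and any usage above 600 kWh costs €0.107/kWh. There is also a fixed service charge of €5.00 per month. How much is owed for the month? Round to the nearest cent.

€59.56

First 600 kWh × €0.064 = €38.40
Remaining 151 kWh × €0.107 = €16.16
Energy charge = €54.56; + service €5.00 = €59.56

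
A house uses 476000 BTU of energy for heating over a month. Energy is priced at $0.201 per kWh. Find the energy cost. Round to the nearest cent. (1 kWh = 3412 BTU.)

476000 BTU × (0.00029308 kWh/BTU) = 139.5 kWh
Cost = 139.5 kWh × $0.201/kWh = $28.04

$28.04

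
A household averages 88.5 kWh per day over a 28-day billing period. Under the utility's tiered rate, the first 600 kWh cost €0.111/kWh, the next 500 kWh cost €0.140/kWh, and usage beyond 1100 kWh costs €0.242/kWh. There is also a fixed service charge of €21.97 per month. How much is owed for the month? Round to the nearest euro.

Usage = 88.5 kWh/day × 28 days = 2478 kWh
First 600 kWh × €0.111 = €66.60
Next 500 kWh × €0.140 = €70.00
Remaining 1378 kWh × €0.242 = €333.48
Energy charge = €470.08; + service €21.97 = €492.05 ≈ €492

€492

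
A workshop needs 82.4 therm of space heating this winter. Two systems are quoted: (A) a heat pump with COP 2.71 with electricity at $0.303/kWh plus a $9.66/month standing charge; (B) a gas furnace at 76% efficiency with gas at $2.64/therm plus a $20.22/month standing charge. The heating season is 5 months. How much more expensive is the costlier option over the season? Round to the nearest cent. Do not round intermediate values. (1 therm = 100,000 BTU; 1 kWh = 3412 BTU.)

$69.01

Heat load = 82.4 therm × 100,000 = 8,240,000 BTU
Gas: input = 8,240,000 / 0.76 = 10,842,105 BTU = 108.4 therm → 108.4 × $2.64 = $286.23; + 5 × $20.22 standing = $387.33
Heat pump: 8,240,000 BTU / 3412 = 2,415 kWh heat; / 2.71 = 891.1 kWh in → × $0.303 = $270.02; + 5 × $9.66 standing = $318.32
Difference = |$387.33 − $318.32| = $69.01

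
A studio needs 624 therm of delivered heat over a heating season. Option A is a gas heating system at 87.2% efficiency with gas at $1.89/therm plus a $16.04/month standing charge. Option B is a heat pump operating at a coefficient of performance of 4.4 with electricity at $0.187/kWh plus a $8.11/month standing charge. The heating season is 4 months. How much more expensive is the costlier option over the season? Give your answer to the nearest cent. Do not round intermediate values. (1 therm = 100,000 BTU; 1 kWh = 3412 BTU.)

Heat load = 624 therm × 100,000 = 62,400,000 BTU
Gas: input = 62,400,000 / 0.872 = 71,559,633 BTU = 715.6 therm → 715.6 × $1.89 = $1,352.48; + 4 × $16.04 standing = $1,416.64
Heat pump: 62,400,000 BTU / 3412 = 18,290 kWh heat; / 4.4 = 4,156 kWh in → × $0.187 = $777.26; + 4 × $8.11 standing = $809.70
Difference = |$1,416.64 − $809.70| = $606.94

$606.94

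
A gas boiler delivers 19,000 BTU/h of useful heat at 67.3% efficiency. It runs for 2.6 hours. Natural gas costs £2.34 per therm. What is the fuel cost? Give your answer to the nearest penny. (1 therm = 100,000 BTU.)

Heat delivered = 19,000 BTU/h × 2.6 h = 49,400 BTU
Gas input = 49,400 / 0.673 = 73,403 BTU
= 73,403 / 100,000 = 0.734 therm
Cost = 0.734 × £2.34/therm = £1.72

£1.72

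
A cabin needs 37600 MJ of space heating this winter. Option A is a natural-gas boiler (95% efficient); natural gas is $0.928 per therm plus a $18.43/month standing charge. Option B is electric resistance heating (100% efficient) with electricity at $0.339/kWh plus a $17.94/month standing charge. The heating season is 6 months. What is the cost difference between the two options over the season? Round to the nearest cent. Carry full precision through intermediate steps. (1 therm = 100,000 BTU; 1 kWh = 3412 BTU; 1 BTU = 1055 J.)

$3189.92

Heat load = 37600 MJ = 37,600,000,000 J / 1055 = 35,639,810 BTU
Gas: input = 35,639,810 / 0.95 = 37,515,590 BTU = 375.2 therm → 375.2 × $0.928 = $348.14; + 6 × $18.43 standing = $458.72
Electric: 35,639,810 BTU / 3412 = 10,450 kWh → × $0.339 = $3,541.00; + 6 × $17.94 standing = $3,648.64
Difference = |$458.72 − $3,648.64| = $3,189.92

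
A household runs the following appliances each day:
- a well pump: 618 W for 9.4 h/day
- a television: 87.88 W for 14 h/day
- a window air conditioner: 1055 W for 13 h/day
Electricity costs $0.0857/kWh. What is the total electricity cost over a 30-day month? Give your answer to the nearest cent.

well pump: 618 W × 9.4 h × 30 d = 174,276 Wh = 174.3 kWh
television: 87.88 W × 14 h × 30 d = 36,910 Wh = 36.91 kWh
window air conditioner: 1055 W × 13 h × 30 d = 411,450 Wh = 411.4 kWh
Total energy = 174.3 + 36.91 + 411.4 = 622.6 kWh
Cost = 622.6 kWh × $0.0857 = $53.36

$53.36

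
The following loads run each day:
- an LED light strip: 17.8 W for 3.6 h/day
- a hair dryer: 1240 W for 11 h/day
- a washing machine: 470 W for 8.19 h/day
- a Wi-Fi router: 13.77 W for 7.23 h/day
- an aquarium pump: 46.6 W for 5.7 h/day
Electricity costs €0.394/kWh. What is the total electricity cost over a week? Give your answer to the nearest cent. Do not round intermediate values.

LED light strip: 17.8 W × 3.6 h × 7 d = 449 Wh = 0.4486 kWh
hair dryer: 1240 W × 11 h × 7 d = 95,480 Wh = 95.48 kWh
washing machine: 470 W × 8.19 h × 7 d = 26,945 Wh = 26.95 kWh
Wi-Fi router: 13.77 W × 7.23 h × 7 d = 697 Wh = 0.6969 kWh
aquarium pump: 46.6 W × 5.7 h × 7 d = 1,859 Wh = 1.859 kWh
Total energy = 0.4486 + 95.48 + 26.95 + 0.6969 + 1.859 = 125.4 kWh
Cost = 125.4 kWh × €0.394 = €49.42

€49.42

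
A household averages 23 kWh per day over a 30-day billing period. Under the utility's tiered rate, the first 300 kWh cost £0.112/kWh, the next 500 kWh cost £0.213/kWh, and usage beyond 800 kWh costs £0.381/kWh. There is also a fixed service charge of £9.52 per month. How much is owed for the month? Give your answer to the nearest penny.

£126.19

Usage = 23 kWh/day × 30 days = 690 kWh
First 300 kWh × £0.112 = £33.60
Next 390 kWh × £0.213 = £83.07
Remaining tier: 0 kWh (not reached)
Energy charge = £116.67; + service £9.52 = £126.19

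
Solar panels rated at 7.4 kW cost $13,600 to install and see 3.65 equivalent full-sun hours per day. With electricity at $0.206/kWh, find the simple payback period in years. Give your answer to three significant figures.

6.70 years

Daily generation = 7.4 kW × 3.65 h = 27.01 kWh
Annual generation = 27.01 × 365 = 9858.7 kWh
Annual savings = 9858.7 × $0.206 = $2,030.88
Payback = $13,600 / $2,030.88 = 6.7 years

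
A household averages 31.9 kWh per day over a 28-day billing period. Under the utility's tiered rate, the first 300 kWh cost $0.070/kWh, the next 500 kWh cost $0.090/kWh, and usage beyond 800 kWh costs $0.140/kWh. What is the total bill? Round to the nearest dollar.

$79

Usage = 31.9 kWh/day × 28 days = 893.2 kWh
First 300 kWh × $0.070 = $21.00
Next 500 kWh × $0.090 = $45.00
Remaining 93.2 kWh × $0.140 = $13.05
Total = $79.05 ≈ $79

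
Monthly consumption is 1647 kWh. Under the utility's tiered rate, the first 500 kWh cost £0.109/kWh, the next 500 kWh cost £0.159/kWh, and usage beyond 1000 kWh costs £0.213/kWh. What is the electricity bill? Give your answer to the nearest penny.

First 500 kWh × £0.109 = £54.50
Next 500 kWh × £0.159 = £79.50
Remaining 647 kWh × £0.213 = £137.81
Total = £271.81

£271.81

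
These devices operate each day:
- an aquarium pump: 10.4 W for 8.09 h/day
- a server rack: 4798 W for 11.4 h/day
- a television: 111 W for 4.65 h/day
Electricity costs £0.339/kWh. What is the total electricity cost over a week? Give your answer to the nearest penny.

aquarium pump: 10.4 W × 8.09 h × 7 d = 589 Wh = 0.589 kWh
server rack: 4798 W × 11.4 h × 7 d = 382,880 Wh = 382.9 kWh
television: 111 W × 4.65 h × 7 d = 3,613 Wh = 3.613 kWh
Total energy = 0.589 + 382.9 + 3.613 = 387.1 kWh
Cost = 387.1 kWh × £0.339 = £131.22

£131.22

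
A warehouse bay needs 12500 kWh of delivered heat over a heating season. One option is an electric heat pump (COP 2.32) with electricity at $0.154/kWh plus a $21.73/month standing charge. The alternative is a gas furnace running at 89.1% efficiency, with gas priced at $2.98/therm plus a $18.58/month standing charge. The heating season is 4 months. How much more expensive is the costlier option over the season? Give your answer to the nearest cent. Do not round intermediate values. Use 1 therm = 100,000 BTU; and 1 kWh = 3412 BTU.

$584.11

Heat load = 12500 kWh × 3412 = 42,650,000 BTU
Gas: input = 42,650,000 / 0.891 = 47,867,565 BTU = 478.7 therm → 478.7 × $2.98 = $1,426.45; + 4 × $18.58 standing = $1,500.77
Heat pump: 42,650,000 BTU / 3412 = 12,500 kWh heat; / 2.32 = 5,388 kWh in → × $0.154 = $829.74; + 4 × $21.73 standing = $916.66
Difference = |$1,500.77 − $916.66| = $584.11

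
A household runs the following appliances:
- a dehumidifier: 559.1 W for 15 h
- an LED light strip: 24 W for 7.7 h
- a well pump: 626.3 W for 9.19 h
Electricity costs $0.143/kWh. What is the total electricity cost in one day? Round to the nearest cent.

dehumidifier: 559.1 W × 15 h = 8,386 Wh = 8.386 kWh
LED light strip: 24 W × 7.7 h = 185 Wh = 0.1848 kWh
well pump: 626.3 W × 9.19 h = 5,756 Wh = 5.756 kWh
Total energy = 8.386 + 0.1848 + 5.756 = 14.33 kWh
Cost = 14.33 kWh × $0.143 = $2.05

$2.05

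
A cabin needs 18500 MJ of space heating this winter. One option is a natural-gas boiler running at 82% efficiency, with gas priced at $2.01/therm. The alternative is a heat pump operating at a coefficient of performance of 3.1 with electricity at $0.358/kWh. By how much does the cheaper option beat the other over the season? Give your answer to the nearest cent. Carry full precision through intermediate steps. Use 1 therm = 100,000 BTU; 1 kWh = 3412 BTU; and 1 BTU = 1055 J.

$163.68

Heat load = 18500 MJ = 18,500,000,000 J / 1055 = 17,535,545 BTU
Gas: input = 17,535,545 / 0.82 = 21,384,811 BTU = 213.8 therm → 213.8 × $2.01 = $429.83
Heat pump: 17,535,545 BTU / 3412 = 5,139 kWh heat; / 3.1 = 1,658 kWh in → × $0.358 = $593.51
Difference = |$429.83 − $593.51| = $163.68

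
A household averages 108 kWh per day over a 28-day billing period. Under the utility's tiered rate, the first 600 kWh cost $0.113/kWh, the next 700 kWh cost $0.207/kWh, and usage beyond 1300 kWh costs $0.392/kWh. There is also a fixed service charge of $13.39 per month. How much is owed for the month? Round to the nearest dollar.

Usage = 108 kWh/day × 28 days = 3024 kWh
First 600 kWh × $0.113 = $67.80
Next 700 kWh × $0.207 = $144.90
Remaining 1724 kWh × $0.392 = $675.81
Energy charge = $888.51; + service $13.39 = $901.90 ≈ $902

$902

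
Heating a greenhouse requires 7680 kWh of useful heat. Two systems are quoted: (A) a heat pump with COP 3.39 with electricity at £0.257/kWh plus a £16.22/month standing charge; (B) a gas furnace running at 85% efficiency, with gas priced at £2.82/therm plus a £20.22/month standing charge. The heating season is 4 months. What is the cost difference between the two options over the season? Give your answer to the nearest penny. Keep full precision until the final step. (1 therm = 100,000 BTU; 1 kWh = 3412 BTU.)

£303.13

Heat load = 7680 kWh × 3412 = 26,204,160 BTU
Gas: input = 26,204,160 / 0.85 = 30,828,424 BTU = 308.3 therm → 308.3 × £2.82 = £869.36; + 4 × £20.22 standing = £950.24
Heat pump: 26,204,160 BTU / 3412 = 7,680 kWh heat; / 3.39 = 2,265 kWh in → × £0.257 = £582.23; + 4 × £16.22 standing = £647.11
Difference = |£950.24 − £647.11| = £303.13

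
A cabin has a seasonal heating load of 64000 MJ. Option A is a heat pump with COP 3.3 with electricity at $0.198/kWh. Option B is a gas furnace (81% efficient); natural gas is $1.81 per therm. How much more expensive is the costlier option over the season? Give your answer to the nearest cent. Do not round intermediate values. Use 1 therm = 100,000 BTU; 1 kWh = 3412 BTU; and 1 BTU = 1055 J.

Heat load = 64000 MJ = 64,000,000,000 J / 1055 = 60,663,507 BTU
Gas: input = 60,663,507 / 0.81 = 74,893,219 BTU = 748.9 therm → 748.9 × $1.81 = $1,355.57
Heat pump: 60,663,507 BTU / 3412 = 17,780 kWh heat; / 3.3 = 5,388 kWh in → × $0.198 = $1,066.77
Difference = |$1,355.57 − $1,066.77| = $288.80

$288.80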